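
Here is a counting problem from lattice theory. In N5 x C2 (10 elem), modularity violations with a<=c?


Modular law: if a <= c then a v (b ^ c) = (a v b) ^ c.
Check all triples (a,b,c) with a <= c among 10 elements.
  e.g. a=(a,0), b=(c,0), c=(b,0): lhs=(a,0) != rhs=(b,0)
  e.g. a=(a,0), b=(c,1), c=(b,0): lhs=(a,0) != rhs=(b,0)
Total violating triples: 6


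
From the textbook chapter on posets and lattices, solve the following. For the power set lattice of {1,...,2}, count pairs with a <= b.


The order relation is {(a,b) : a <= b}, reflexive so it includes (a,a).
Examples: ({},{}), ({},{1,2}), ({},{1}), ({},{2}), ({1,2},{1,2}), ...
Total ordered pairs: 9


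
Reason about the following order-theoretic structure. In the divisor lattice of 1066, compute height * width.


Height = length of longest chain minus 1; width = size of largest antichain.
A maximum chain: 1 | 41 | 533 | 1066  (height 3).
A maximum antichain: {2, 13, 41}  (width 3).
Product = 3 * 3 = 9


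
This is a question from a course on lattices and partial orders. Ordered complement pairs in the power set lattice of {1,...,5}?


Complement pair (a,b): a meet b = bottom, a join b = top.
Here: A intersect B = {} and A union B = {1,...,5}.
Pairs found: ({},{1,2,3,4,5}), ({1},{2,3,4,5}), ({2},{1,3,4,5}), ({3},{1,2,4,5}), ... (28 more)
Total ordered pairs: 32


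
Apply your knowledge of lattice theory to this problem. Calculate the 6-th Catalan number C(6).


C(n) = C(2n, n) / (n+1).
C(12, 6) = 924
C(6) = 924 / 7 = 132


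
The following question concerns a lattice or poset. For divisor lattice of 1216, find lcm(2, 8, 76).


In a divisor lattice, join = lcm (least common multiple).
Compute lcm iteratively: start with first element, then lcm(current, next).
Elements: [2, 8, 76]
lcm(2,8) = 8
lcm(8,76) = 152
Final lcm = 152


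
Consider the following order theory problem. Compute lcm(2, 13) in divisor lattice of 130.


In a divisor lattice, join = lcm (least common multiple).
gcd(2,13) = 1
lcm(2,13) = 2*13/gcd = 26/1 = 26


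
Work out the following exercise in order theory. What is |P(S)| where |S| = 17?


Power set = 2^n.
2^17 = 131072


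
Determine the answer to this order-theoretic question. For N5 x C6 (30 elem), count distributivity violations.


Distributive law: a ^ (b v c) = (a ^ b) v (a ^ c).
Check all 30^3 = 27000 ordered triples (a,b,c).
  e.g. a=(b,0), b=(a,0), c=(c,0): lhs=(b,0) != rhs=(a,0)
  e.g. a=(b,0), b=(a,0), c=(c,1): lhs=(b,0) != rhs=(a,0)
Total violating triples: 432


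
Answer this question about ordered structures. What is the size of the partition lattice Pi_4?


B(n) = number of set partitions of an n-element set.
B(n) satisfies the recurrence: B(n+1) = sum_k C(n,k)*B(k).
B(4) = 15


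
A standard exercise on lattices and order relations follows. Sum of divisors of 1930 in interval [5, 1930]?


Interval [5,1930] in divisors of 1930: [5, 10, 965, 1930]
Sum = 2910


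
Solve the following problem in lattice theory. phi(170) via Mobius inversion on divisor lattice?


phi(n) = n * prod_{p|n} (1 - 1/p).
Prime divisors of 170: [2, 5, 17]
phi(170) = 170 * (1 - 1/2) * (1 - 1/5) * (1 - 1/17)
phi(170) = 64


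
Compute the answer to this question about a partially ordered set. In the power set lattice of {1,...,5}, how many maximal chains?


A maximal chain goes from the minimum element to a maximal element via cover relations.
Counting all min-to-max paths in the cover graph.
Total maximal chains: 120


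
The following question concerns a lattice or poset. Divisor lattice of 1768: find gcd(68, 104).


In a divisor lattice, meet = gcd (greatest common divisor).
By Euclidean algorithm or factoring: gcd(68,104) = 4


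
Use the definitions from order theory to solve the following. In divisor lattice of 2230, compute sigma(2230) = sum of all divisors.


sigma(n) = sum of divisors.
Divisors of 2230: [1, 2, 5, 10, 223, 446, 1115, 2230]
Sum = 4032


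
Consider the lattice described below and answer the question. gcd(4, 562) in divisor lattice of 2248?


Meet=gcd.
gcd(4,562)=2


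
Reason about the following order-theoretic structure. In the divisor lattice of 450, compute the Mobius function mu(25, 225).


In a divisor lattice, mu(a,b) = mu(b/a) where mu is the classical Mobius function.
b/a = 225/25 = 9
Prime factorization of 9: primes [3]
9 is not squarefree, so mu(9) = 0


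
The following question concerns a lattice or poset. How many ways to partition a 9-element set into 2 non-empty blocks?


S(n,k) = k*S(n-1,k) + S(n-1,k-1).
S(8,2) = 127, S(8,1) = 1
S(9,2) = 2*127 + 1 = 254 + 1
S(9,2) = 255


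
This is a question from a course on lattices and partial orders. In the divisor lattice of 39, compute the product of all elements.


Divisors of 39: [1, 3, 13, 39]
Product = n^(d(n)/2) = 39^(4/2)
Product = 1521


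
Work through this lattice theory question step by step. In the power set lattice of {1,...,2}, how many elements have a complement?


An element a is complemented if some b has a meet b = bottom, a join b = top.
every subset A has complement S\A, so all elements are complemented.
Complemented elements: {}, {1}, {2}, {1,2}
Count: 4


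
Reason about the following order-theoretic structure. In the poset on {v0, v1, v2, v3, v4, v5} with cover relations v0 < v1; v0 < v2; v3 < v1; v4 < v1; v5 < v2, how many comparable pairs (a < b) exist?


A comparable pair {a,b} has a < b or b < a in the order.
Count unordered pairs where one element is strictly below the other.
Examples: {v0,v1}, {v0,v2}, {v1,v3}, {v1,v4}, ...
Total comparable pairs: 5


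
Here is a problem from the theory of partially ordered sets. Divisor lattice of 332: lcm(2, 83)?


Join=lcm.
gcd(2,83)=1
lcm=166


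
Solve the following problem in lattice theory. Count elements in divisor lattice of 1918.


Divisors of 1918: [1, 2, 7, 14, 137, 274, 959, 1918]
Count: 8


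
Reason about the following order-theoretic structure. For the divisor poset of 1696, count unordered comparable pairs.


A comparable pair {a,b} has a < b or b < a in the order.
Count unordered pairs where one element is strictly below the other.
Examples: {1,2}, {1,4}, {1,8}, {1,16}, ...
Total comparable pairs: 51


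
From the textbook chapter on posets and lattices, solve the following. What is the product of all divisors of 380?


Divisors of 380: [1, 2, 4, 5, 10, 19, 20, 38, 76, 95, 190, 380]
Product = n^(d(n)/2) = 380^(12/2)
Product = 3010936384000000


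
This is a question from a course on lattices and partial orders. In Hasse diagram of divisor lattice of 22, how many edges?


A cover relation a -< b holds when a < b with no c strictly between.
Cover relations:
  1 -< 2
  1 -< 11
  2 -< 22
  11 -< 22
Total: 4


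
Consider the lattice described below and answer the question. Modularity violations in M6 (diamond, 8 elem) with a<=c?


Modular law: if a <= c then a v (b ^ c) = (a v b) ^ c.
Check all triples (a,b,c) with a <= c among 8 elements.
This lattice is modular (diamonds M_m and their chain-products are modular).
Total violating triples: 0


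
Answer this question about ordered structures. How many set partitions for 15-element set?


B(n) = number of set partitions of an n-element set.
B(n) satisfies the recurrence: B(n+1) = sum_k C(n,k)*B(k).
B(15) = 1382958545


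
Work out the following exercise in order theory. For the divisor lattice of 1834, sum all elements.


sigma(n) = sum of divisors.
Divisors of 1834: [1, 2, 7, 14, 131, 262, 917, 1834]
Sum = 3168


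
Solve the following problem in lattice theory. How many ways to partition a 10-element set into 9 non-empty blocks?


S(n,k) = k*S(n-1,k) + S(n-1,k-1).
S(9,9) = 1, S(9,8) = 36
S(10,9) = 9*1 + 36 = 9 + 36
S(10,9) = 45


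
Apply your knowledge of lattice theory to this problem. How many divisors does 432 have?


Divisors of 432: [1, 2, 3, 4, 6, 8, 9, 12, 16, 18, 24, 27, 36, 48, 54, 72, 108, 144, 216, 432]
Count: 20


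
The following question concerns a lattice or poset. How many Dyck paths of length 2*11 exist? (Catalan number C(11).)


C(n) = C(2n, n) / (n+1).
C(22, 11) = 705432
C(11) = 705432 / 12 = 58786


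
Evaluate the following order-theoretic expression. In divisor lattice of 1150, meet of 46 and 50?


In a divisor lattice, meet = gcd (greatest common divisor).
By Euclidean algorithm or factoring: gcd(46,50) = 2


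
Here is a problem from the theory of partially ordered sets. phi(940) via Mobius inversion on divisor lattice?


phi(n) = n * prod_{p|n} (1 - 1/p).
Prime divisors of 940: [2, 5, 47]
phi(940) = 940 * (1 - 1/2) * (1 - 1/5) * (1 - 1/47)
phi(940) = 368


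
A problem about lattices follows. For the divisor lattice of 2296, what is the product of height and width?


Height = length of longest chain minus 1; width = size of largest antichain.
A maximum chain: 1 | 41 | 287 | 574 | 1148 | 2296  (height 5).
A maximum antichain: {4, 14, 82, 287}  (width 4).
Product = 5 * 4 = 20


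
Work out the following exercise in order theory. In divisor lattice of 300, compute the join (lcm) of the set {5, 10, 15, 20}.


In a divisor lattice, join = lcm (least common multiple).
Compute lcm iteratively: start with first element, then lcm(current, next).
Elements: [5, 10, 15, 20]
lcm(5,10) = 10
lcm(10,15) = 30
lcm(30,20) = 60
Final lcm = 60


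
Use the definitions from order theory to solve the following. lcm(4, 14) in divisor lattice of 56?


Join=lcm.
gcd(4,14)=2
lcm=28


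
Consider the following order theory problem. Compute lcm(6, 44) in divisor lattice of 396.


In a divisor lattice, join = lcm (least common multiple).
gcd(6,44) = 2
lcm(6,44) = 6*44/gcd = 264/2 = 132


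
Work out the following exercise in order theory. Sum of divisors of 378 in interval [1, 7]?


Interval [1,7] in divisors of 378: [1, 7]
Sum = 8


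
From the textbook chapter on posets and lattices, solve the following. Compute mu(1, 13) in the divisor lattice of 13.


In a divisor lattice, mu(a,b) = mu(b/a) where mu is the classical Mobius function.
b/a = 13/1 = 13
Prime factorization of 13: primes [13]
13 is squarefree with 1 prime factor(s), so mu(13) = (-1)^1 = -1


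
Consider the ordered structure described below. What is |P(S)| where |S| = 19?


Power set = 2^n.
2^19 = 524288


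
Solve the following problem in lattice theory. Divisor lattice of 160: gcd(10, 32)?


Meet=gcd.
gcd(10,32)=2


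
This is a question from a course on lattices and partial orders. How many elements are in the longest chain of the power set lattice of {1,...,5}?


A chain is a totally ordered subset; we count the number of elements in a maximum chain.
Compute, for each element x, the size of the longest chain ending at x:
  {}: 1
  {1}: 2
  {2}: 2
  {3}: 2
  {4}: 2
  {5}: 2
  ...
A maximum chain: {} < {1} < {1,2} < {1,2,3} < {1,2,3,4} < {1,2,3,4,5}
Number of elements in the longest chain: 6


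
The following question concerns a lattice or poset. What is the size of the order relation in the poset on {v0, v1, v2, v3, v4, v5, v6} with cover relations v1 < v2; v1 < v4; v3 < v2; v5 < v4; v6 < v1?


The order relation is {(a,b) : a <= b}, reflexive so it includes (a,a).
Examples: (v0,v0), (v1,v1), (v1,v2), (v1,v4), (v2,v2), ...
Total ordered pairs: 14


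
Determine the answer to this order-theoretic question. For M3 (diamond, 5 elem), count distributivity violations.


Distributive law: a ^ (b v c) = (a ^ b) v (a ^ c).
Check all 5^3 = 125 ordered triples (a,b,c).
  e.g. a=a1, b=a2, c=a3: lhs=a1 != rhs=0
  e.g. a=a1, b=a3, c=a2: lhs=a1 != rhs=0
Total violating triples: 6


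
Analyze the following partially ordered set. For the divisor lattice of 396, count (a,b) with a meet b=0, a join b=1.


Complement pair (a,b): a meet b = bottom, a join b = top.
Here: gcd(a,b)=1 and lcm(a,b)=396, i.e. a*b=396 with a,b coprime.
Pairs found: (1,396), (4,99), (9,44), (11,36), ... (4 more)
Total ordered pairs: 8


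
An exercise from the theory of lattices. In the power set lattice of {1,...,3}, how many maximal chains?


A maximal chain goes from the minimum element to a maximal element via cover relations.
Counting all min-to-max paths in the cover graph.
Total maximal chains: 6


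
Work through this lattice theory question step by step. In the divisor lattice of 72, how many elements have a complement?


An element a is complemented if some b has a meet b = bottom, a join b = top.
a is complemented iff gcd(a, n/a)=1, i.e. a is a unitary divisor of 72.
Complemented elements: 1, 8, 9, 72
Count: 4


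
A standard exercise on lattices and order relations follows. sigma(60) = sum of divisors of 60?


sigma(n) = sum of divisors.
Divisors of 60: [1, 2, 3, 4, 5, 6, 10, 12, 15, 20, 30, 60]
Sum = 168


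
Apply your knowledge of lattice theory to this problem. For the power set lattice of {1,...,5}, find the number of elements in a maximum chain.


A chain is a totally ordered subset; we count the number of elements in a maximum chain.
Compute, for each element x, the size of the longest chain ending at x:
  {}: 1
  {1}: 2
  {2}: 2
  {3}: 2
  {4}: 2
  {5}: 2
  ...
A maximum chain: {} < {1} < {1,2} < {1,2,3} < {1,2,3,4} < {1,2,3,4,5}
Number of elements in the longest chain: 6


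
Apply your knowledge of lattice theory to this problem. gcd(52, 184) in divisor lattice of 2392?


Meet=gcd.
gcd(52,184)=4


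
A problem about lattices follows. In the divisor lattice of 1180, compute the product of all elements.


Divisors of 1180: [1, 2, 4, 5, 10, 20, 59, 118, 236, 295, 590, 1180]
Product = n^(d(n)/2) = 1180^(12/2)
Product = 2699554153024000000


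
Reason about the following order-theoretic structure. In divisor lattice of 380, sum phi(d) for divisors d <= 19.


Divisors of 380 up to 19: [1, 2, 4, 5, 10, 19]
phi values: [1, 1, 2, 4, 4, 18]
Sum = 30


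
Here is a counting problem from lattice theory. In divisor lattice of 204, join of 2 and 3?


In a divisor lattice, join = lcm (least common multiple).
gcd(2,3) = 1
lcm(2,3) = 2*3/gcd = 6/1 = 6


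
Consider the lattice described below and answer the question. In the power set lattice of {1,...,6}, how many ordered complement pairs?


Complement pair (a,b): a meet b = bottom, a join b = top.
Here: A intersect B = {} and A union B = {1,...,6}.
Pairs found: ({},{1,2,3,4,5,6}), ({1},{2,3,4,5,6}), ({2},{1,3,4,5,6}), ({3},{1,2,4,5,6}), ... (60 more)
Total ordered pairs: 64


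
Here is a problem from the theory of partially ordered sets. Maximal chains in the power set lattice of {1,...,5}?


A maximal chain goes from the minimum element to a maximal element via cover relations.
Counting all min-to-max paths in the cover graph.
Total maximal chains: 120


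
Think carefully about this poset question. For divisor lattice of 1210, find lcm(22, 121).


In a divisor lattice, join = lcm (least common multiple).
Compute lcm iteratively: start with first element, then lcm(current, next).
Elements: [22, 121]
lcm(22,121) = 242
Final lcm = 242


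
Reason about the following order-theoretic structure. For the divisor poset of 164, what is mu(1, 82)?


In a divisor lattice, mu(a,b) = mu(b/a) where mu is the classical Mobius function.
b/a = 82/1 = 82
Prime factorization of 82: primes [2, 41]
82 is squarefree with 2 prime factor(s), so mu(82) = (-1)^2 = 1


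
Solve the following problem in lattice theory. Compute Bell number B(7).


B(n) = number of set partitions of an n-element set.
B(n) satisfies the recurrence: B(n+1) = sum_k C(n,k)*B(k).
B(7) = 877


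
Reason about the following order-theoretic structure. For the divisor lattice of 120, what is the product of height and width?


Height = length of longest chain minus 1; width = size of largest antichain.
A maximum chain: 1 | 5 | 15 | 30 | 60 | 120  (height 5).
A maximum antichain: {4, 6, 10, 15}  (width 4).
Product = 5 * 4 = 20


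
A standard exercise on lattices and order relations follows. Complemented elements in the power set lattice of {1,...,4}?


An element a is complemented if some b has a meet b = bottom, a join b = top.
every subset A has complement S\A, so all elements are complemented.
Complemented elements: {}, {1}, {2}, {3}, {4}, {1,2}, ... (10 more)
Count: 16


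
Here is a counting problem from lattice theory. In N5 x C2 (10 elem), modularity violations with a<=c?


Modular law: if a <= c then a v (b ^ c) = (a v b) ^ c.
Check all triples (a,b,c) with a <= c among 10 elements.
  e.g. a=(a,0), b=(c,0), c=(b,0): lhs=(a,0) != rhs=(b,0)
  e.g. a=(a,0), b=(c,1), c=(b,0): lhs=(a,0) != rhs=(b,0)
Total violating triples: 6


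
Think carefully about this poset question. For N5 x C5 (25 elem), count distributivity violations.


Distributive law: a ^ (b v c) = (a ^ b) v (a ^ c).
Check all 25^3 = 15625 ordered triples (a,b,c).
  e.g. a=(b,0), b=(a,0), c=(c,0): lhs=(b,0) != rhs=(a,0)
  e.g. a=(b,0), b=(a,0), c=(c,1): lhs=(b,0) != rhs=(a,0)
Total violating triples: 250


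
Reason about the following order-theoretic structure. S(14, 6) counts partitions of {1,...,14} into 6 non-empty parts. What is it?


S(n,k) = k*S(n-1,k) + S(n-1,k-1).
S(13,6) = 9321312, S(13,5) = 7508501
S(14,6) = 6*9321312 + 7508501 = 55927872 + 7508501
S(14,6) = 63436373


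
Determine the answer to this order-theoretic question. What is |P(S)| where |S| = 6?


Power set = 2^n.
2^6 = 64


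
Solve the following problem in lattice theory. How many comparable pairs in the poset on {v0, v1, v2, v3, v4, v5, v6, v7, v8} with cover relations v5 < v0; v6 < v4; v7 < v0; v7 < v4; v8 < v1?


A comparable pair {a,b} has a < b or b < a in the order.
Count unordered pairs where one element is strictly below the other.
Examples: {v0,v5}, {v0,v7}, {v1,v8}, {v4,v6}, ...
Total comparable pairs: 5


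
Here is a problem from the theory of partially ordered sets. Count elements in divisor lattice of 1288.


Divisors of 1288: [1, 2, 4, 7, 8, 14, 23, 28, 46, 56, 92, 161, 184, 322, 644, 1288]
Count: 16


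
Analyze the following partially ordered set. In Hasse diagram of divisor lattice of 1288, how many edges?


A cover relation a -< b holds when a < b with no c strictly between.
Cover relations:
  1 -< 2
  1 -< 7
  1 -< 23
  2 -< 4
  2 -< 14
  2 -< 46
  4 -< 8
  4 -< 28
  ...20 more
Total: 28


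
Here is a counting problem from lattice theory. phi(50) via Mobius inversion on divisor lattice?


phi(n) = n * prod_{p|n} (1 - 1/p).
Prime divisors of 50: [2, 5]
phi(50) = 50 * (1 - 1/2) * (1 - 1/5)
phi(50) = 20


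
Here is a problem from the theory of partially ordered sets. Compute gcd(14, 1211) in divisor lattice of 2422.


In a divisor lattice, meet = gcd (greatest common divisor).
By Euclidean algorithm or factoring: gcd(14,1211) = 7


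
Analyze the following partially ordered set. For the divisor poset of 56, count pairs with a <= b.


The order relation is {(a,b) : a <= b}, reflexive so it includes (a,a).
Examples: (1,1), (1,14), (1,2), (1,28), (1,4), ...
Total ordered pairs: 30


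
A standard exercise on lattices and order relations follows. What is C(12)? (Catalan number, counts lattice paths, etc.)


C(n) = C(2n, n) / (n+1).
C(24, 12) = 2704156
C(12) = 2704156 / 13 = 208012


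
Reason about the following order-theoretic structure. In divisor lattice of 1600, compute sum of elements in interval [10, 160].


Interval [10,160] in divisors of 1600: [10, 20, 40, 80, 160]
Sum = 310


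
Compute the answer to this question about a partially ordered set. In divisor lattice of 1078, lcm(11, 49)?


Join=lcm.
gcd(11,49)=1
lcm=539


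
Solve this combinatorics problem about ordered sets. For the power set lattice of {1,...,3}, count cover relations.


A cover relation a -< b holds when a < b with no c strictly between.
Cover relations:
  {} -< {1}
  {} -< {2}
  {} -< {3}
  {1} -< {1,2}
  {1} -< {1,3}
  {2} -< {1,2}
  {2} -< {2,3}
  {3} -< {1,3}
  ...4 more
Total: 12


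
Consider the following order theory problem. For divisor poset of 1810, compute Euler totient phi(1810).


phi(n) = n * prod_{p|n} (1 - 1/p).
Prime divisors of 1810: [2, 5, 181]
phi(1810) = 1810 * (1 - 1/2) * (1 - 1/5) * (1 - 1/181)
phi(1810) = 720


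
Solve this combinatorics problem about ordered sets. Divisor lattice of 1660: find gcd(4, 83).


In a divisor lattice, meet = gcd (greatest common divisor).
By Euclidean algorithm or factoring: gcd(4,83) = 1


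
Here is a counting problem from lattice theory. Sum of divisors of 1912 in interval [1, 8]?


Interval [1,8] in divisors of 1912: [1, 2, 4, 8]
Sum = 15


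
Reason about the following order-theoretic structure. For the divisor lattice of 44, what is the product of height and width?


Height = length of longest chain minus 1; width = size of largest antichain.
A maximum chain: 1 | 11 | 22 | 44  (height 3).
A maximum antichain: {2, 11}  (width 2).
Product = 3 * 2 = 6


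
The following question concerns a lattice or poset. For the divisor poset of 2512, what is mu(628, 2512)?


In a divisor lattice, mu(a,b) = mu(b/a) where mu is the classical Mobius function.
b/a = 2512/628 = 4
Prime factorization of 4: primes [2]
4 is not squarefree, so mu(4) = 0


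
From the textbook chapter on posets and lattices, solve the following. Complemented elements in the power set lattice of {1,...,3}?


An element a is complemented if some b has a meet b = bottom, a join b = top.
every subset A has complement S\A, so all elements are complemented.
Complemented elements: {}, {1}, {2}, {3}, {1,2}, {1,3}, ... (2 more)
Count: 8


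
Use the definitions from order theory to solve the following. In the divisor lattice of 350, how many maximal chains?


A maximal chain goes from the minimum element to a maximal element via cover relations.
Counting all min-to-max paths in the cover graph.
Total maximal chains: 12


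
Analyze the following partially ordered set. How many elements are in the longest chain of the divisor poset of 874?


A chain is a totally ordered subset; we count the number of elements in a maximum chain.
Compute, for each element x, the size of the longest chain ending at x:
  1: 1
  2: 2
  19: 2
  23: 2
  38: 3
  46: 3
  ...
A maximum chain: 1 < 2 < 38 < 874
Number of elements in the longest chain: 4


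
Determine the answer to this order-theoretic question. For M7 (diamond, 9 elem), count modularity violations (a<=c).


Modular law: if a <= c then a v (b ^ c) = (a v b) ^ c.
Check all triples (a,b,c) with a <= c among 9 elements.
This lattice is modular (diamonds M_m and their chain-products are modular).
Total violating triples: 0


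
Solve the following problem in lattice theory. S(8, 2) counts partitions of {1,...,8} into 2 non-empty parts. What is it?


S(n,k) = k*S(n-1,k) + S(n-1,k-1).
S(7,2) = 63, S(7,1) = 1
S(8,2) = 2*63 + 1 = 126 + 1
S(8,2) = 127


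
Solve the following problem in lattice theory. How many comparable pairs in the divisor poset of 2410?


A comparable pair {a,b} has a < b or b < a in the order.
Count unordered pairs where one element is strictly below the other.
Examples: {1,2}, {1,5}, {1,10}, {1,241}, ...
Total comparable pairs: 19


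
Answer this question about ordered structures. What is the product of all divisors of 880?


Divisors of 880: [1, 2, 4, 5, 8, 10, 11, 16, 20, 22, 40, 44, 55, 80, 88, 110, 176, 220, 440, 880]
Product = n^(d(n)/2) = 880^(20/2)
Product = 278500976009402122240000000000


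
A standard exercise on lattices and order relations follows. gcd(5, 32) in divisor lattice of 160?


Meet=gcd.
gcd(5,32)=1


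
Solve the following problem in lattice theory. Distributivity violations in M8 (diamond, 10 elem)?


Distributive law: a ^ (b v c) = (a ^ b) v (a ^ c).
Check all 10^3 = 1000 ordered triples (a,b,c).
  e.g. a=a1, b=a2, c=a3: lhs=a1 != rhs=0
  e.g. a=a1, b=a2, c=a4: lhs=a1 != rhs=0
Total violating triples: 336


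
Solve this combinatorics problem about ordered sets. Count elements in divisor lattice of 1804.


Divisors of 1804: [1, 2, 4, 11, 22, 41, 44, 82, 164, 451, 902, 1804]
Count: 12


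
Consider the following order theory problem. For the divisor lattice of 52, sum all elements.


sigma(n) = sum of divisors.
Divisors of 52: [1, 2, 4, 13, 26, 52]
Sum = 98


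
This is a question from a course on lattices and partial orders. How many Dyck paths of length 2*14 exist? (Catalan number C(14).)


C(n) = C(2n, n) / (n+1).
C(28, 14) = 40116600
C(14) = 40116600 / 15 = 2674440


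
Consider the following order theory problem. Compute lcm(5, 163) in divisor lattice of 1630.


In a divisor lattice, join = lcm (least common multiple).
gcd(5,163) = 1
lcm(5,163) = 5*163/gcd = 815/1 = 815


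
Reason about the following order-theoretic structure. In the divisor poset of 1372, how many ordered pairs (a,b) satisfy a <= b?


The order relation is {(a,b) : a <= b}, reflexive so it includes (a,a).
Examples: (1,1), (1,1372), (1,14), (1,196), (1,2), ...
Total ordered pairs: 60


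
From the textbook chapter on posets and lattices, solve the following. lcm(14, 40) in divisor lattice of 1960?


Join=lcm.
gcd(14,40)=2
lcm=280


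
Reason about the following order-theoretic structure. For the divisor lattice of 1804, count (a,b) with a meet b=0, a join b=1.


Complement pair (a,b): a meet b = bottom, a join b = top.
Here: gcd(a,b)=1 and lcm(a,b)=1804, i.e. a*b=1804 with a,b coprime.
Pairs found: (1,1804), (4,451), (11,164), (41,44), ... (4 more)
Total ordered pairs: 8


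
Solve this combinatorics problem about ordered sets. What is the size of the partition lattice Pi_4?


B(n) = number of set partitions of an n-element set.
B(n) satisfies the recurrence: B(n+1) = sum_k C(n,k)*B(k).
B(4) = 15


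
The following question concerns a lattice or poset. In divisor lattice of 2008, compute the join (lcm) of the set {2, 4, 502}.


In a divisor lattice, join = lcm (least common multiple).
Compute lcm iteratively: start with first element, then lcm(current, next).
Elements: [2, 4, 502]
lcm(2,4) = 4
lcm(4,502) = 1004
Final lcm = 1004


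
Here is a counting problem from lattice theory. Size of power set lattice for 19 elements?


Power set = 2^n.
2^19 = 524288


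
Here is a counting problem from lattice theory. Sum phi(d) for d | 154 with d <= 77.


Divisors of 154 up to 77: [1, 2, 7, 11, 14, 22, 77]
phi values: [1, 1, 6, 10, 6, 10, 60]
Sum = 94


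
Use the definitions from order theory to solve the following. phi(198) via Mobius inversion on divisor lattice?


phi(n) = n * prod_{p|n} (1 - 1/p).
Prime divisors of 198: [2, 3, 11]
phi(198) = 198 * (1 - 1/2) * (1 - 1/3) * (1 - 1/11)
phi(198) = 60


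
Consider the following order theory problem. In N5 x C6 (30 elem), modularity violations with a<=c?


Modular law: if a <= c then a v (b ^ c) = (a v b) ^ c.
Check all triples (a,b,c) with a <= c among 30 elements.
  e.g. a=(a,0), b=(c,0), c=(b,0): lhs=(a,0) != rhs=(b,0)
  e.g. a=(a,0), b=(c,1), c=(b,0): lhs=(a,0) != rhs=(b,0)
Total violating triples: 126


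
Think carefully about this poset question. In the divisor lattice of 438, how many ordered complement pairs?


Complement pair (a,b): a meet b = bottom, a join b = top.
Here: gcd(a,b)=1 and lcm(a,b)=438, i.e. a*b=438 with a,b coprime.
Pairs found: (1,438), (2,219), (3,146), (6,73), ... (4 more)
Total ordered pairs: 8


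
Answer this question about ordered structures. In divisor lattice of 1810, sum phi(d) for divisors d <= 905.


Divisors of 1810 up to 905: [1, 2, 5, 10, 181, 362, 905]
phi values: [1, 1, 4, 4, 180, 180, 720]
Sum = 1090


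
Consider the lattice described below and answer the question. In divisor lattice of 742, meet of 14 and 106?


In a divisor lattice, meet = gcd (greatest common divisor).
By Euclidean algorithm or factoring: gcd(14,106) = 2


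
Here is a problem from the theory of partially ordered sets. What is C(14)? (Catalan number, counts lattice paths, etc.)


C(n) = C(2n, n) / (n+1).
C(28, 14) = 40116600
C(14) = 40116600 / 15 = 2674440


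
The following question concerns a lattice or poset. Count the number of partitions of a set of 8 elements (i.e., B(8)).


B(n) = number of set partitions of an n-element set.
B(n) satisfies the recurrence: B(n+1) = sum_k C(n,k)*B(k).
B(8) = 4140


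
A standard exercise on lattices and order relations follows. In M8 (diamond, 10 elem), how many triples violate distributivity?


Distributive law: a ^ (b v c) = (a ^ b) v (a ^ c).
Check all 10^3 = 1000 ordered triples (a,b,c).
  e.g. a=a1, b=a2, c=a3: lhs=a1 != rhs=0
  e.g. a=a1, b=a2, c=a4: lhs=a1 != rhs=0
Total violating triples: 336


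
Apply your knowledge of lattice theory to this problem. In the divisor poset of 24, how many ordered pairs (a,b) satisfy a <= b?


The order relation is {(a,b) : a <= b}, reflexive so it includes (a,a).
Examples: (1,1), (1,12), (1,2), (1,24), (1,3), ...
Total ordered pairs: 30


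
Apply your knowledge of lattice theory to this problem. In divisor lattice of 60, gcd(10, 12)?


Meet=gcd.
gcd(10,12)=2


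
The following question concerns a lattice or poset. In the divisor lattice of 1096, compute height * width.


Height = length of longest chain minus 1; width = size of largest antichain.
A maximum chain: 1 | 137 | 274 | 548 | 1096  (height 4).
A maximum antichain: {2, 137}  (width 2).
Product = 4 * 2 = 8


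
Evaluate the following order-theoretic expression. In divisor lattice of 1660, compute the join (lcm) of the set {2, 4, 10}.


In a divisor lattice, join = lcm (least common multiple).
Compute lcm iteratively: start with first element, then lcm(current, next).
Elements: [2, 4, 10]
lcm(2,4) = 4
lcm(4,10) = 20
Final lcm = 20


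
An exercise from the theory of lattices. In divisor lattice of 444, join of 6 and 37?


In a divisor lattice, join = lcm (least common multiple).
gcd(6,37) = 1
lcm(6,37) = 6*37/gcd = 222/1 = 222


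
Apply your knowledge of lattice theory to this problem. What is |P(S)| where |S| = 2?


Power set = 2^n.
2^2 = 4


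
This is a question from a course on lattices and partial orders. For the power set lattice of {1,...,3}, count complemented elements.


An element a is complemented if some b has a meet b = bottom, a join b = top.
every subset A has complement S\A, so all elements are complemented.
Complemented elements: {}, {1}, {2}, {3}, {1,2}, {1,3}, ... (2 more)
Count: 8


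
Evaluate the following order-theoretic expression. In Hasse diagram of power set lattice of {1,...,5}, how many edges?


A cover relation a -< b holds when a < b with no c strictly between.
Cover relations:
  {} -< {1}
  {} -< {2}
  {} -< {3}
  {} -< {4}
  {} -< {5}
  {1} -< {1,2}
  {1} -< {1,3}
  {1} -< {1,4}
  ...72 more
Total: 80


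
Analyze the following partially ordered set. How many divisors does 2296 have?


Divisors of 2296: [1, 2, 4, 7, 8, 14, 28, 41, 56, 82, 164, 287, 328, 574, 1148, 2296]
Count: 16


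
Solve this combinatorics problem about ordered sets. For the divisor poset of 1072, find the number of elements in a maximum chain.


A chain is a totally ordered subset; we count the number of elements in a maximum chain.
Compute, for each element x, the size of the longest chain ending at x:
  1: 1
  2: 2
  67: 2
  4: 3
  8: 4
  134: 3
  ...
A maximum chain: 1 < 2 < 4 < 8 < 16 < 1072
Number of elements in the longest chain: 6


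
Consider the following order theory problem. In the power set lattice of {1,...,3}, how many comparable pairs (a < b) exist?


A comparable pair {a,b} has a < b or b < a in the order.
Count unordered pairs where one element is strictly below the other.
Examples: {{},{1}}, {{},{2}}, {{},{3}}, {{},{1,2}}, ...
Total comparable pairs: 19


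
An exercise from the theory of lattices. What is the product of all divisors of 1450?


Divisors of 1450: [1, 2, 5, 10, 25, 29, 50, 58, 145, 290, 725, 1450]
Product = n^(d(n)/2) = 1450^(12/2)
Product = 9294114390625000000


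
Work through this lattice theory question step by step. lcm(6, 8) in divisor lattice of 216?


Join=lcm.
gcd(6,8)=2
lcm=24


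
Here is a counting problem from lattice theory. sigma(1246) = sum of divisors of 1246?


sigma(n) = sum of divisors.
Divisors of 1246: [1, 2, 7, 14, 89, 178, 623, 1246]
Sum = 2160


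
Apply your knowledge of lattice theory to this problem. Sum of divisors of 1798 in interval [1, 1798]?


Interval [1,1798] in divisors of 1798: [1, 2, 29, 31, 58, 62, 899, 1798]
Sum = 2880


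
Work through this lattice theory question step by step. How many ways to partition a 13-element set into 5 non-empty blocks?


S(n,k) = k*S(n-1,k) + S(n-1,k-1).
S(12,5) = 1379400, S(12,4) = 611501
S(13,5) = 5*1379400 + 611501 = 6897000 + 611501
S(13,5) = 7508501


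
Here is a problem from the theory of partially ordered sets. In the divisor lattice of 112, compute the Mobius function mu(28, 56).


In a divisor lattice, mu(a,b) = mu(b/a) where mu is the classical Mobius function.
b/a = 56/28 = 2
Prime factorization of 2: primes [2]
2 is squarefree with 1 prime factor(s), so mu(2) = (-1)^1 = -1


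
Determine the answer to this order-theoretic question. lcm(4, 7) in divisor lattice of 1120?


Join=lcm.
gcd(4,7)=1
lcm=28


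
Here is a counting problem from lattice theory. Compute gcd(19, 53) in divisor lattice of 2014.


In a divisor lattice, meet = gcd (greatest common divisor).
By Euclidean algorithm or factoring: gcd(19,53) = 1


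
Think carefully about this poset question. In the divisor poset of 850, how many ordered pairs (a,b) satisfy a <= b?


The order relation is {(a,b) : a <= b}, reflexive so it includes (a,a).
Examples: (1,1), (1,10), (1,17), (1,170), (1,2), ...
Total ordered pairs: 54


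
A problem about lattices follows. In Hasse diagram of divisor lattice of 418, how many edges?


A cover relation a -< b holds when a < b with no c strictly between.
Cover relations:
  1 -< 2
  1 -< 11
  1 -< 19
  2 -< 22
  2 -< 38
  11 -< 22
  11 -< 209
  19 -< 38
  ...4 more
Total: 12


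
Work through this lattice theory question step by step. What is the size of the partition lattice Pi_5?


B(n) = number of set partitions of an n-element set.
B(n) satisfies the recurrence: B(n+1) = sum_k C(n,k)*B(k).
B(5) = 52


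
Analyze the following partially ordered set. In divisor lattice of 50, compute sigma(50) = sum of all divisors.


sigma(n) = sum of divisors.
Divisors of 50: [1, 2, 5, 10, 25, 50]
Sum = 93


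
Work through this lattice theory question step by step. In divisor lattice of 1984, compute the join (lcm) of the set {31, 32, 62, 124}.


In a divisor lattice, join = lcm (least common multiple).
Compute lcm iteratively: start with first element, then lcm(current, next).
Elements: [31, 32, 62, 124]
lcm(31,32) = 992
lcm(992,62) = 992
lcm(992,124) = 992
Final lcm = 992


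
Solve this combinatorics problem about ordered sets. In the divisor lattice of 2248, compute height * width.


Height = length of longest chain minus 1; width = size of largest antichain.
A maximum chain: 1 | 281 | 562 | 1124 | 2248  (height 4).
A maximum antichain: {2, 281}  (width 2).
Product = 4 * 2 = 8


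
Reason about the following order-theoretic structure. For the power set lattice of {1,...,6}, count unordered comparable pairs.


A comparable pair {a,b} has a < b or b < a in the order.
Count unordered pairs where one element is strictly below the other.
Examples: {{},{1}}, {{},{2}}, {{},{3}}, {{},{4}}, ...
Total comparable pairs: 665


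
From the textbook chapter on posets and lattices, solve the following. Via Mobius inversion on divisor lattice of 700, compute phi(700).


phi(n) = n * prod_{p|n} (1 - 1/p).
Prime divisors of 700: [2, 5, 7]
phi(700) = 700 * (1 - 1/2) * (1 - 1/5) * (1 - 1/7)
phi(700) = 240


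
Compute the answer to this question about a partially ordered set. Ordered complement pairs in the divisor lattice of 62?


Complement pair (a,b): a meet b = bottom, a join b = top.
Here: gcd(a,b)=1 and lcm(a,b)=62, i.e. a*b=62 with a,b coprime.
Pairs found: (1,62), (2,31), (31,2), (62,1)
Total ordered pairs: 4


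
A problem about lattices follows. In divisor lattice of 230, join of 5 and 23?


In a divisor lattice, join = lcm (least common multiple).
gcd(5,23) = 1
lcm(5,23) = 5*23/gcd = 115/1 = 115


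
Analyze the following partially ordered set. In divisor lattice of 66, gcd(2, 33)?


Meet=gcd.
gcd(2,33)=1


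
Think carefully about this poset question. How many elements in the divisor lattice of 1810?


Divisors of 1810: [1, 2, 5, 10, 181, 362, 905, 1810]
Count: 8


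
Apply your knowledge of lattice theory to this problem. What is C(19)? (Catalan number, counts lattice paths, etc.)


C(n) = C(2n, n) / (n+1).
C(38, 19) = 35345263800
C(19) = 35345263800 / 20 = 1767263190


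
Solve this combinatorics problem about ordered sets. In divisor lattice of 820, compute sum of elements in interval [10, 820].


Interval [10,820] in divisors of 820: [10, 20, 410, 820]
Sum = 1260


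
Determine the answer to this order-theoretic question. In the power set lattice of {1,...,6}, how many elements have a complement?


An element a is complemented if some b has a meet b = bottom, a join b = top.
every subset A has complement S\A, so all elements are complemented.
Complemented elements: {}, {1}, {2}, {3}, {4}, {5}, ... (58 more)
Count: 64


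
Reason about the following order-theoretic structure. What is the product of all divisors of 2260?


Divisors of 2260: [1, 2, 4, 5, 10, 20, 113, 226, 452, 565, 1130, 2260]
Product = n^(d(n)/2) = 2260^(12/2)
Product = 133244912166976000000


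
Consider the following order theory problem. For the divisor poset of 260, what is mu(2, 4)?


In a divisor lattice, mu(a,b) = mu(b/a) where mu is the classical Mobius function.
b/a = 4/2 = 2
Prime factorization of 2: primes [2]
2 is squarefree with 1 prime factor(s), so mu(2) = (-1)^1 = -1


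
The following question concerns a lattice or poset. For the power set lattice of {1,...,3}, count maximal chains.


A maximal chain goes from the minimum element to a maximal element via cover relations.
Counting all min-to-max paths in the cover graph.
Total maximal chains: 6


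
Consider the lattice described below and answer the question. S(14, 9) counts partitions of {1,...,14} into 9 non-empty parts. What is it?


S(n,k) = k*S(n-1,k) + S(n-1,k-1).
S(13,9) = 359502, S(13,8) = 1899612
S(14,9) = 9*359502 + 1899612 = 3235518 + 1899612
S(14,9) = 5135130


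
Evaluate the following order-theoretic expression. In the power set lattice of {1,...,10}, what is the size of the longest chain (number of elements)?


A chain is a totally ordered subset; we count the number of elements in a maximum chain.
Compute, for each element x, the size of the longest chain ending at x:
  {}: 1
  {1}: 2
  {2}: 2
  {3}: 2
  {4}: 2
  {5}: 2
  ...
A maximum chain: {} < {1} < {1,2} < {1,2,3} < {1,2,3,4} < {1,2,3,4,5} < {1,2,3,4,5,6} < {1,2,3,4,5,6,7} < {1,2,3,4,5,6,7,8} < {1,2,3,4,5,6,7,8,9} < {1,2,3,4,5,6,7,8,9,10}
Number of elements in the longest chain: 11


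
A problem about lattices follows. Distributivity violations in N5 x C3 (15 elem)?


Distributive law: a ^ (b v c) = (a ^ b) v (a ^ c).
Check all 15^3 = 3375 ordered triples (a,b,c).
  e.g. a=(b,0), b=(a,0), c=(c,0): lhs=(b,0) != rhs=(a,0)
  e.g. a=(b,0), b=(a,0), c=(c,1): lhs=(b,0) != rhs=(a,0)
Total violating triples: 54


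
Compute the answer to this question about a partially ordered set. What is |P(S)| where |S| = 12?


Power set = 2^n.
2^12 = 4096


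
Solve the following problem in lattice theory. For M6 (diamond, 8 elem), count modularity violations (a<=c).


Modular law: if a <= c then a v (b ^ c) = (a v b) ^ c.
Check all triples (a,b,c) with a <= c among 8 elements.
This lattice is modular (diamonds M_m and their chain-products are modular).
Total violating triples: 0
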